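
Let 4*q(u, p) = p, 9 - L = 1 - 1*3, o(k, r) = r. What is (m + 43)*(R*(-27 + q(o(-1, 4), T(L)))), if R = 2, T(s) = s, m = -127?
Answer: 4074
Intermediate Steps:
L = 11 (L = 9 - (1 - 1*3) = 9 - (1 - 3) = 9 - 1*(-2) = 9 + 2 = 11)
q(u, p) = p/4
(m + 43)*(R*(-27 + q(o(-1, 4), T(L)))) = (-127 + 43)*(2*(-27 + (¼)*11)) = -168*(-27 + 11/4) = -168*(-97)/4 = -84*(-97/2) = 4074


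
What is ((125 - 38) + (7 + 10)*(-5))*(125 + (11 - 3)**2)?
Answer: 378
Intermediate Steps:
((125 - 38) + (7 + 10)*(-5))*(125 + (11 - 3)**2) = (87 + 17*(-5))*(125 + 8**2) = (87 - 85)*(125 + 64) = 2*189 = 378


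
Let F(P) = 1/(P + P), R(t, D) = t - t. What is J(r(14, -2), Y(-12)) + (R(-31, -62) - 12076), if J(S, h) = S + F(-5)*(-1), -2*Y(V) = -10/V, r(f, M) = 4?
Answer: -120719/10 ≈ -12072.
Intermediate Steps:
R(t, D) = 0
Y(V) = 5/V (Y(V) = -(-5)/V = 5/V)
F(P) = 1/(2*P)
J(S, h) = 1/10 + S (J(S, h) = S + ((1/2)/(-5))*(-1) = S + ((1/2)*(-1/5))*(-1) = S - 1/10*(-1) = S + 1/10 = 1/10 + S)
J(r(14, -2), Y(-12)) + (R(-31, -62) - 12076) = (1/10 + 4) + (0 - 12076) = 41/10 - 12076 = -120719/10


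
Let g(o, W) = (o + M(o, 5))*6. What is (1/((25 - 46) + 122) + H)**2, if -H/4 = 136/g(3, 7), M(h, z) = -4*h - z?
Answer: 189255049/4498641 ≈ 42.069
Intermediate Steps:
M(h, z) = -z - 4*h
g(o, W) = -30 - 18*o (g(o, W) = (o + (-1*5 - 4*o))*6 = (o + (-5 - 4*o))*6 = (-5 - 3*o)*6 = -30 - 18*o)
H = 136/21 (H = -544/(-30 - 18*3) = -544/(-30 - 54) = -544/(-84) = -544*(-1)/84 = -4*(-34/21) = 136/21 ≈ 6.4762)
(1/((25 - 46) + 122) + H)**2 = (1/((25 - 46) + 122) + 136/21)**2 = (1/(-21 + 122) + 136/21)**2 = (1/101 + 136/21)**2 = (13757/2121)**2 = 189255049/4498641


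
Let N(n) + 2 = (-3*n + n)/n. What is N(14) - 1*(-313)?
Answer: 309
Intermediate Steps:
N(n) = -4 (N(n) = -2 + (-3*n + n)/n = -2 + (-2*n)/n = -2 - 2 = -4)
N(14) - 1*(-313) = -4 - 1*(-313) = -4 + 313 = 309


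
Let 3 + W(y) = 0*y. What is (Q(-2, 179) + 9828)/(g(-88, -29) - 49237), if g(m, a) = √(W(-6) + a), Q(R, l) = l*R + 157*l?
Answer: -1849981801/2424282201 - 150292*I*√2/2424282201 ≈ -0.76311 - 8.7673e-5*I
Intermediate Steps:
W(y) = -3 (W(y) = -3 + 0*y = -3 + 0 = -3)
Q(R, l) = 157*l + R*l (Q(R, l) = R*l + 157*l = 157*l + R*l)
g(m, a) = √(-3 + a)
(Q(-2, 179) + 9828)/(g(-88, -29) - 49237) = (179*(157 - 2) + 9828)/(√(-3 - 29) - 49237) = (179*155 + 9828)/(√(-32) - 49237) = (27745 + 9828)/(4*I*√2 - 49237) = 37573/(-49237 + 4*I*√2)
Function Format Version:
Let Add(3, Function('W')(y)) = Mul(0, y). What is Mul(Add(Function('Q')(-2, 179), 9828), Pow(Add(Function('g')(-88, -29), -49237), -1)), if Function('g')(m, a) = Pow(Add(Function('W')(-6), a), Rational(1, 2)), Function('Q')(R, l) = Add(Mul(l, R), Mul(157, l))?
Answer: Add(Rational(-1849981801, 2424282201), Mul(Rational(-150292, 2424282201), I, Pow(2, Rational(1, 2)))) ≈ Add(-0.76311, Mul(-8.7673e-5, I))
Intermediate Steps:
Function('W')(y) = -3 (Function('W')(y) = Add(-3, Mul(0, y)) = Add(-3, 0) = -3)
Function('Q')(R, l) = Add(Mul(157, l), Mul(R, l)) (Function('Q')(R, l) = Add(Mul(R, l), Mul(157, l)) = Add(Mul(157, l), Mul(R, l)))
Function('g')(m, a) = Pow(Add(-3, a), Rational(1, 2))
Mul(Add(Function('Q')(-2, 179), 9828), Pow(Add(Function('g')(-88, -29), -49237), -1)) = Mul(Add(Mul(179, Add(157, -2)), 9828), Pow(Add(Pow(Add(-3, -29), Rational(1, 2)), -49237), -1)) = Mul(Add(Mul(179, 155), 9828), Pow(Add(Pow(-32, Rational(1, 2)), -49237), -1)) = Mul(Add(27745, 9828), Pow(Add(Mul(4, I, Pow(2, Rational(1, 2))), -49237), -1)) = Mul(37573, Pow(Add(-49237, Mul(4, I, Pow(2, Rational(1, 2)))), -1))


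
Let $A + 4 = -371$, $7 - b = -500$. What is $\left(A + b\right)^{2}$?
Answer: $17424$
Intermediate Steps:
$b = 507$ ($b = 7 - -500 = 7 + 500 = 507$)
$A = -375$ ($A = -4 - 371 = -375$)
$\left(A + b\right)^{2} = \left(-375 + 507\right)^{2} = 132^{2} = 17424$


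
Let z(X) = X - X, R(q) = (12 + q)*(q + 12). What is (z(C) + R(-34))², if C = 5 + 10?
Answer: 234256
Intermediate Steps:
C = 15
R(q) = (12 + q)² (R(q) = (12 + q)*(12 + q) = (12 + q)²)
z(X) = 0
(z(C) + R(-34))² = (0 + (12 - 34)²)² = (0 + (-22)²)² = (0 + 484)² = 484² = 234256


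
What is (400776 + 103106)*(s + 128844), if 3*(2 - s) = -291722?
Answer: 341763005320/3 ≈ 1.1392e+11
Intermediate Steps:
s = 291728/3 (s = 2 - ⅓*(-291722) = 2 + 291722/3 = 291728/3 ≈ 97243.)
(400776 + 103106)*(s + 128844) = (400776 + 103106)*(291728/3 + 128844) = 503882*(678260/3) = 341763005320/3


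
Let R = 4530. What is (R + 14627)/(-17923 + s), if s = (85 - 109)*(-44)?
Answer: -19157/16867 ≈ -1.1358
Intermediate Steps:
s = 1056 (s = -24*(-44) = 1056)
(R + 14627)/(-17923 + s) = (4530 + 14627)/(-17923 + 1056) = 19157/(-16867) = 19157*(-1/16867) = -19157/16867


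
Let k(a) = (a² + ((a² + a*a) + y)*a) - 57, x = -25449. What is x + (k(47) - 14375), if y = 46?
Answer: 172136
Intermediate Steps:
k(a) = -57 + a² + a*(46 + 2*a²) (k(a) = (a² + ((a² + a*a) + 46)*a) - 57 = (a² + ((a² + a²) + 46)*a) - 57 = (a² + (2*a² + 46)*a) - 57 = (a² + (46 + 2*a²)*a) - 57 = (a² + a*(46 + 2*a²)) - 57 = -57 + a² + a*(46 + 2*a²))
x + (k(47) - 14375) = -25449 + ((-57 + 47² + 2*47³ + 46*47) - 14375) = -25449 + ((-57 + 2209 + 2*103823 + 2162) - 14375) = -25449 + ((-57 + 2209 + 207646 + 2162) - 14375) = -25449 + (211960 - 14375) = -25449 + 197585 = 172136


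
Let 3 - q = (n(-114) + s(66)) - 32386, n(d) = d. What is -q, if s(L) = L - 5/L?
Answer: -2140847/66 ≈ -32437.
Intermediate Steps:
s(L) = L - 5/L
q = 2140847/66 (q = 3 - ((-114 + (66 - 5/66)) - 32386) = 3 - ((-114 + 4351/66) - 32386) = 3 - (-3173/66 - 32386) = 3 - 1*(-2140649/66) = 3 + 2140649/66 = 2140847/66 ≈ 32437.)
-q = -1*2140847/66 = -2140847/66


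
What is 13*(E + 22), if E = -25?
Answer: -39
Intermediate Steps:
13*(E + 22) = 13*(-25 + 22) = 13*(-3) = -39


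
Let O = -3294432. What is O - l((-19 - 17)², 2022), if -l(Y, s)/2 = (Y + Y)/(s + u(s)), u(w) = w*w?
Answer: -2245982309568/681751 ≈ -3.2944e+6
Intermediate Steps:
u(w) = w²
l(Y, s) = -4*Y/(s + s²) (l(Y, s) = -2*(Y + Y)/(s + s²) = -2*2*Y/(s + s²) = -4*Y/(s + s²))
O - l((-19 - 17)², 2022) = -3294432 - (-4)*(-19 - 17)²/(2022*(1 + 2022)) = -3294432 - (-4)*(-36)²/(2022*2023) = -3294432 - (-4)*1296/(2022*2023) = -3294432 - 1*(-864/681751) = -3294432 + 864/681751 = -2245982309568/681751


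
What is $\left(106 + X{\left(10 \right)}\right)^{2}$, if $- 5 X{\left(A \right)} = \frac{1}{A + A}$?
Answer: $\frac{112338801}{10000} \approx 11234.0$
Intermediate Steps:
$X{\left(A \right)} = - \frac{1}{10 A}$ ($X{\left(A \right)} = - \frac{1}{5 \left(A + A\right)} = - \frac{1}{5 \cdot 2 A} = - \frac{\frac{1}{2} \frac{1}{A}}{5} = - \frac{1}{10 A}$)
$\left(106 + X{\left(10 \right)}\right)^{2} = \left(106 - \frac{1}{10 \cdot 10}\right)^{2} = \left(106 - \frac{1}{100}\right)^{2} = \left(\frac{10599}{100}\right)^{2} = \frac{112338801}{10000}$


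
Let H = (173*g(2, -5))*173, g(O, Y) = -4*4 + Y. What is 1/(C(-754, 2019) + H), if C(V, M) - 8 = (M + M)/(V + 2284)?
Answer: -255/160267082 ≈ -1.5911e-6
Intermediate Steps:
g(O, Y) = -16 + Y
C(V, M) = 8 + 2*M/(2284 + V) (C(V, M) = 8 + (M + M)/(V + 2284) = 8 + (2*M)/(2284 + V) = 8 + 2*M/(2284 + V))
H = -628509 (H = (173*(-16 - 5))*173 = (173*(-21))*173 = -3633*173 = -628509)
1/(C(-754, 2019) + H) = 1/(2*(9136 + 2019 + 4*(-754))/(2284 - 754) - 628509) = 1/(2*(9136 + 2019 - 3016)/1530 - 628509) = 1/(2*(1/1530)*8139 - 628509) = 1/(2713/255 - 628509) = 1/(-160267082/255) = -255/160267082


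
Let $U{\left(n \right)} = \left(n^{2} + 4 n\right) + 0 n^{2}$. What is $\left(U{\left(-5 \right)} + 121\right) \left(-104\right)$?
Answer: $-13104$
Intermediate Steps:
$U{\left(n \right)} = n^{2} + 4 n$ ($U{\left(n \right)} = \left(n^{2} + 4 n\right) + 0 = n^{2} + 4 n$)
$\left(U{\left(-5 \right)} + 121\right) \left(-104\right) = \left(- 5 \left(4 - 5\right) + 121\right) \left(-104\right) = \left(\left(-5\right) \left(-1\right) + 121\right) \left(-104\right) = \left(5 + 121\right) \left(-104\right) = 126 \left(-104\right) = -13104$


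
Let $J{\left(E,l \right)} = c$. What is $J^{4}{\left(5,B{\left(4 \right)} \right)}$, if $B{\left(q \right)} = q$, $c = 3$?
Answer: $81$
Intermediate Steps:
$J{\left(E,l \right)} = 3$
$J^{4}{\left(5,B{\left(4 \right)} \right)} = 3^{4} = 81$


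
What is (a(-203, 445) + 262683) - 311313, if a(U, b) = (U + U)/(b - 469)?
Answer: -583357/12 ≈ -48613.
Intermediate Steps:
a(U, b) = 2*U/(-469 + b) (a(U, b) = (2*U)/(-469 + b) = 2*U/(-469 + b))
(a(-203, 445) + 262683) - 311313 = (2*(-203)/(-469 + 445) + 262683) - 311313 = (2*(-203)/(-24) + 262683) - 311313 = (2*(-203)*(-1/24) + 262683) - 311313 = (203/12 + 262683) - 311313 = 3152399/12 - 311313 = -583357/12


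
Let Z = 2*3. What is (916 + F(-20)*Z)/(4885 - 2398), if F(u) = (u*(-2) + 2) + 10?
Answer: 1228/2487 ≈ 0.49377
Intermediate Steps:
F(u) = 12 - 2*u (F(u) = (-2*u + 2) + 10 = (2 - 2*u) + 10 = 12 - 2*u)
Z = 6
(916 + F(-20)*Z)/(4885 - 2398) = (916 + (12 - 2*(-20))*6)/(4885 - 2398) = (916 + (12 + 40)*6)/2487 = (916 + 52*6)*(1/2487) = (916 + 312)*(1/2487) = 1228*(1/2487) = 1228/2487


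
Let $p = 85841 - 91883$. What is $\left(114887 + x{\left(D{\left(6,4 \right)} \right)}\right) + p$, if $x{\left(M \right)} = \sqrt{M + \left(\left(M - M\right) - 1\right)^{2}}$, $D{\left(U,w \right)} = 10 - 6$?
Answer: $108845 + \sqrt{5} \approx 1.0885 \cdot 10^{5}$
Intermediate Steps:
$D{\left(U,w \right)} = 4$ ($D{\left(U,w \right)} = 10 - 6 = 4$)
$p = -6042$
$x{\left(M \right)} = \sqrt{1 + M}$ ($x{\left(M \right)} = \sqrt{M + \left(0 - 1\right)^{2}} = \sqrt{M + \left(-1\right)^{2}} = \sqrt{M + 1} = \sqrt{1 + M}$)
$\left(114887 + x{\left(D{\left(6,4 \right)} \right)}\right) + p = \left(114887 + \sqrt{1 + 4}\right) - 6042 = \left(114887 + \sqrt{5}\right) - 6042 = 108845 + \sqrt{5}$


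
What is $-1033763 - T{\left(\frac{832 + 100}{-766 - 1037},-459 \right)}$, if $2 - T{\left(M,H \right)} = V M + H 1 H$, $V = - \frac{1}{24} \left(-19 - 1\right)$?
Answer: $- \frac{4452063686}{5409} \approx -8.2308 \cdot 10^{5}$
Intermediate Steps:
$V = \frac{5}{6}$ ($V = \left(-1\right) \frac{1}{24} \left(-20\right) = \left(- \frac{1}{24}\right) \left(-20\right) = \frac{5}{6} \approx 0.83333$)
$T{\left(M,H \right)} = 2 - H^{2} - \frac{5 M}{6}$ ($T{\left(M,H \right)} = 2 - \left(\frac{5 M}{6} + H 1 H\right) = 2 - \left(\frac{5 M}{6} + H H\right) = 2 - \left(\frac{5 M}{6} + H^{2}\right) = 2 - \left(H^{2} + \frac{5 M}{6}\right) = 2 - H^{2} - \frac{5 M}{6}$)
$-1033763 - T{\left(\frac{832 + 100}{-766 - 1037},-459 \right)} = -1033763 - \left(2 - \left(-459\right)^{2} - \frac{5 \frac{832 + 100}{-766 - 1037}}{6}\right) = -1033763 - \left(2 - 210681 - \frac{5 \frac{932}{-1803}}{6}\right) = -1033763 - \left(2 - 210681 - \frac{5 \cdot 932 \left(- \frac{1}{1803}\right)}{6}\right) = -1033763 - \left(2 - 210681 - - \frac{2330}{5409}\right) = -1033763 - \left(2 - 210681 + \frac{2330}{5409}\right) = -1033763 - - \frac{1139560381}{5409} = -1033763 + \frac{1139560381}{5409} = - \frac{4452063686}{5409}$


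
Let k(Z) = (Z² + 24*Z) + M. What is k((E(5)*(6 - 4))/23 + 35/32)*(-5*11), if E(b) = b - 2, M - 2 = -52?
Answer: 466388065/541696 ≈ 860.98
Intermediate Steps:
M = -50 (M = 2 - 52 = -50)
E(b) = -2 + b
k(Z) = -50 + Z² + 24*Z (k(Z) = (Z² + 24*Z) - 50 = -50 + Z² + 24*Z)
k((E(5)*(6 - 4))/23 + 35/32)*(-5*11) = (-50 + (((-2 + 5)*(6 - 4))/23 + 35/32)² + 24*(((-2 + 5)*(6 - 4))/23 + 35/32))*(-5*11) = (-50 + ((3*2)*(1/23) + 35*(1/32))² + 24*((3*2)*(1/23) + 35*(1/32)))*(-55) = (-50 + (6*(1/23) + 35/32)² + 24*(6*(1/23) + 35/32))*(-55) = (-50 + (6/23 + 35/32)² + 24*(6/23 + 35/32))*(-55) = (-50 + (997/736)² + 24*(997/736))*(-55) = (-50 + 994009/541696 + 2991/92)*(-55) = -8479783/541696*(-55) = 466388065/541696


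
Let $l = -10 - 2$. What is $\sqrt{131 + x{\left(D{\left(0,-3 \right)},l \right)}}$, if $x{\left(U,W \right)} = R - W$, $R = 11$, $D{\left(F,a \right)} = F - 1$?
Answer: $\sqrt{154} \approx 12.41$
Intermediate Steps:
$D{\left(F,a \right)} = -1 + F$
$l = -12$ ($l = -10 - 2 = -12$)
$x{\left(U,W \right)} = 11 - W$
$\sqrt{131 + x{\left(D{\left(0,-3 \right)},l \right)}} = \sqrt{131 + \left(11 - -12\right)} = \sqrt{131 + \left(11 + 12\right)} = \sqrt{131 + 23} = \sqrt{154}$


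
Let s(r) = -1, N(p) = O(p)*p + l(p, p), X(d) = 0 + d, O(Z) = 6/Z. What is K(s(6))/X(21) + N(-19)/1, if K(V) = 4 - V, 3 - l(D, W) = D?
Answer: 593/21 ≈ 28.238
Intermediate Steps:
l(D, W) = 3 - D
X(d) = d
N(p) = 9 - p (N(p) = (6/p)*p + (3 - p) = 6 + (3 - p) = 9 - p)
K(s(6))/X(21) + N(-19)/1 = (4 - 1*(-1))/21 + (9 - 1*(-19))/1 = (4 + 1)*(1/21) + (9 + 19)*1 = 5*(1/21) + 28*1 = 5/21 + 28 = 593/21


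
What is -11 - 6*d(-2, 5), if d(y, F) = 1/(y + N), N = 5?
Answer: -13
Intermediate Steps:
d(y, F) = 1/(5 + y) (d(y, F) = 1/(y + 5) = 1/(5 + y))
-11 - 6*d(-2, 5) = -11 - 6/(5 - 2) = -11 - 6/3 = -11 - 6*⅓ = -11 - 2 = -13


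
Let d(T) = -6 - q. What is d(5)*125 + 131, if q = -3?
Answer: -244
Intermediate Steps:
d(T) = -3 (d(T) = -6 - 1*(-3) = -6 + 3 = -3)
d(5)*125 + 131 = -3*125 + 131 = -375 + 131 = -244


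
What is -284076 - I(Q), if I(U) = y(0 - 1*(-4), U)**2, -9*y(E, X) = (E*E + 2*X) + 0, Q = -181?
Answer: -23129872/81 ≈ -2.8555e+5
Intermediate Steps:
y(E, X) = -2*X/9 - E**2/9 (y(E, X) = -((E*E + 2*X) + 0)/9 = -((E**2 + 2*X) + 0)/9 = -(E**2 + 2*X)/9 = -2*X/9 - E**2/9)
I(U) = (-16/9 - 2*U/9)**2 (I(U) = (-2*U/9 - (0 - 1*(-4))**2/9)**2 = (-2*U/9 - (0 + 4)**2/9)**2 = (-2*U/9 - 1/9*4**2)**2 = (-2*U/9 - 1/9*16)**2 = (-2*U/9 - 16/9)**2 = (-16/9 - 2*U/9)**2)
-284076 - I(Q) = -284076 - 4*(8 - 181)**2/81 = -284076 - 4*(-173)**2/81 = -284076 - 4*29929/81 = -284076 - 1*119716/81 = -284076 - 119716/81 = -23129872/81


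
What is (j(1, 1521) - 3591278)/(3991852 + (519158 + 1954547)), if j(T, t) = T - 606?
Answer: -3591883/6465557 ≈ -0.55554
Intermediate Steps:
j(T, t) = -606 + T
(j(1, 1521) - 3591278)/(3991852 + (519158 + 1954547)) = ((-606 + 1) - 3591278)/(3991852 + (519158 + 1954547)) = (-605 - 3591278)/(3991852 + 2473705) = -3591883/6465557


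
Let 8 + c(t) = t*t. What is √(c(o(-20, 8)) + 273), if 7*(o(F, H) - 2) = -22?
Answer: √13049/7 ≈ 16.319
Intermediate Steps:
o(F, H) = -8/7 (o(F, H) = 2 + (⅐)*(-22) = 2 - 22/7 = -8/7)
c(t) = -8 + t² (c(t) = -8 + t*t = -8 + t²)
√(c(o(-20, 8)) + 273) = √((-8 + (-8/7)²) + 273) = √((-8 + 64/49) + 273) = √(-328/49 + 273) = √(13049/49) = √13049/7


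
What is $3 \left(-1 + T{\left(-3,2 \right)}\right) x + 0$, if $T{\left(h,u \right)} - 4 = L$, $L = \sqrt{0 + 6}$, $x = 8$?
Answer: $72 + 24 \sqrt{6} \approx 130.79$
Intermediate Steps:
$L = \sqrt{6} \approx 2.4495$
$T{\left(h,u \right)} = 4 + \sqrt{6}$
$3 \left(-1 + T{\left(-3,2 \right)}\right) x + 0 = 3 \left(-1 + \left(4 + \sqrt{6}\right)\right) 8 + 0 = 3 \left(3 + \sqrt{6}\right) 8 + 0 = \left(9 + 3 \sqrt{6}\right) 8 + 0 = \left(72 + 24 \sqrt{6}\right) + 0 = 72 + 24 \sqrt{6}$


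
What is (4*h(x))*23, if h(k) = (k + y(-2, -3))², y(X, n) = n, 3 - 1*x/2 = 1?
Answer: 92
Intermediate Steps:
x = 4 (x = 6 - 2*1 = 6 - 2 = 4)
h(k) = (-3 + k)² (h(k) = (k - 3)² = (-3 + k)²)
(4*h(x))*23 = (4*(-3 + 4)²)*23 = (4*1²)*23 = (4*1)*23 = 4*23 = 92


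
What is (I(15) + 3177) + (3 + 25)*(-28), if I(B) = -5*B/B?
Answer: 2388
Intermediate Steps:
I(B) = -5 (I(B) = -5*1 = -5)
(I(15) + 3177) + (3 + 25)*(-28) = (-5 + 3177) + (3 + 25)*(-28) = 3172 + 28*(-28) = 3172 - 784 = 2388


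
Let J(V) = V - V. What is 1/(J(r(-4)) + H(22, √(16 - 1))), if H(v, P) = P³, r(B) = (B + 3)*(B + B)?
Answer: √15/225 ≈ 0.017213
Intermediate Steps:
r(B) = 2*B*(3 + B) (r(B) = (3 + B)*(2*B) = 2*B*(3 + B))
J(V) = 0
1/(J(r(-4)) + H(22, √(16 - 1))) = 1/(0 + (√(16 - 1))³) = 1/(0 + (√15)³) = 1/(0 + 15*√15) = 1/(15*√15) = √15/225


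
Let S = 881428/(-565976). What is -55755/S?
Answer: 7888997970/220357 ≈ 35801.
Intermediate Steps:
S = -220357/141494 (S = 881428*(-1/565976) = -220357/141494 ≈ -1.5574)
-55755/S = -55755/(-220357/141494) = -55755*(-141494/220357) = 7888997970/220357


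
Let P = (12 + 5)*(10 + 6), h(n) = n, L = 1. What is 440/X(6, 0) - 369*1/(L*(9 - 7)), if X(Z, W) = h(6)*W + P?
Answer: -3109/17 ≈ -182.88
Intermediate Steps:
P = 272 (P = 17*16 = 272)
X(Z, W) = 272 + 6*W (X(Z, W) = 6*W + 272 = 272 + 6*W)
440/X(6, 0) - 369*1/(L*(9 - 7)) = 440/(272 + 6*0) - 369/(9 - 7) = 440/(272 + 0) - 369/(1*2) = 440/272 - 369/2 = 440*(1/272) - 369*1/2 = 55/34 - 369/2 = -3109/17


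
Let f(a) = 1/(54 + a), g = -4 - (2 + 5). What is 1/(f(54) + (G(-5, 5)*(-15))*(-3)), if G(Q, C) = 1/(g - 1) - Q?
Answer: 27/5974 ≈ 0.0045196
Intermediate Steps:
g = -11 (g = -4 - 1*7 = -4 - 7 = -11)
G(Q, C) = -1/12 - Q (G(Q, C) = 1/(-11 - 1) - Q = 1/(-12) - Q = -1/12 - Q)
1/(f(54) + (G(-5, 5)*(-15))*(-3)) = 1/(1/(54 + 54) + ((-1/12 - 1*(-5))*(-15))*(-3)) = 1/(1/108 + ((-1/12 + 5)*(-15))*(-3)) = 1/(1/108 + ((59/12)*(-15))*(-3)) = 1/(1/108 - 295/4*(-3)) = 1/(1/108 + 885/4) = 1/(5974/27) = 27/5974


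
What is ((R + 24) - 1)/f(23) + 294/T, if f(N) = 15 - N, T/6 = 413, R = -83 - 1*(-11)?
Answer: 2947/472 ≈ 6.2436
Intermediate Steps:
R = -72 (R = -83 + 11 = -72)
T = 2478 (T = 6*413 = 2478)
((R + 24) - 1)/f(23) + 294/T = ((-72 + 24) - 1)/(15 - 1*23) + 294/2478 = (-48 - 1)/(15 - 23) + 294*(1/2478) = -49/(-8) + 7/59 = -49*(-⅛) + 7/59 = 49/8 + 7/59 = 2947/472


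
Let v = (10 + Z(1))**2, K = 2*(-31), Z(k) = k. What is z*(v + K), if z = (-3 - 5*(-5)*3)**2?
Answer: 305856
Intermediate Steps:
K = -62
v = 121 (v = (10 + 1)**2 = 11**2 = 121)
z = 5184 (z = (-3 + 25*3)**2 = (-3 + 75)**2 = 72**2 = 5184)
z*(v + K) = 5184*(121 - 62) = 5184*59 = 305856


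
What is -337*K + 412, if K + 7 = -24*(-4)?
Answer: -29581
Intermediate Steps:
K = 89 (K = -7 - 24*(-4) = -7 + 96 = 89)
-337*K + 412 = -337*89 + 412 = -29993 + 412 = -29581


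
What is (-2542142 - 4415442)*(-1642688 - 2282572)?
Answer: 27310326171840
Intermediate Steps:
(-2542142 - 4415442)*(-1642688 - 2282572) = -6957584*(-3925260) = 27310326171840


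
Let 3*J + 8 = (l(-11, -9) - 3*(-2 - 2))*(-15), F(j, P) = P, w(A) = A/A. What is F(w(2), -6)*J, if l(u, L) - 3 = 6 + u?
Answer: 316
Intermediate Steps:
w(A) = 1
l(u, L) = 9 + u (l(u, L) = 3 + (6 + u) = 9 + u)
J = -158/3 (J = -8/3 + (((9 - 11) - 3*(-2 - 2))*(-15))/3 = -8/3 + ((-2 - 3*(-4))*(-15))/3 = -8/3 + ((-2 + 12)*(-15))/3 = -8/3 + (10*(-15))/3 = -8/3 + (⅓)*(-150) = -8/3 - 50 = -158/3 ≈ -52.667)
F(w(2), -6)*J = -6*(-158/3) = 316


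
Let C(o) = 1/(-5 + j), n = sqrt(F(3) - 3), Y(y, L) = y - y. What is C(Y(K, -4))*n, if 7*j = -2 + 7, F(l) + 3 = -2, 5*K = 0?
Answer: -7*I*sqrt(2)/15 ≈ -0.65997*I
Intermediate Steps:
K = 0 (K = (1/5)*0 = 0)
F(l) = -5 (F(l) = -3 - 2 = -5)
Y(y, L) = 0
j = 5/7 (j = (-2 + 7)/7 = (1/7)*5 = 5/7 ≈ 0.71429)
n = 2*I*sqrt(2) (n = sqrt(-5 - 3) = sqrt(-8) = 2*I*sqrt(2) ≈ 2.8284*I)
C(o) = -7/30 (C(o) = 1/(-5 + 5/7) = 1/(-30/7) = -7/30)
C(Y(K, -4))*n = -7*I*sqrt(2)/15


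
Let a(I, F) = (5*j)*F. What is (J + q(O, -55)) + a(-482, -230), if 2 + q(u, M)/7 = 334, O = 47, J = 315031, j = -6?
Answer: 324255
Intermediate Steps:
q(u, M) = 2324 (q(u, M) = -14 + 7*334 = -14 + 2338 = 2324)
a(I, F) = -30*F (a(I, F) = (5*(-6))*F = -30*F)
(J + q(O, -55)) + a(-482, -230) = (315031 + 2324) - 30*(-230) = 317355 + 6900 = 324255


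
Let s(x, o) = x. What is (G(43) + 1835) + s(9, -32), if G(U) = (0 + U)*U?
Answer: 3693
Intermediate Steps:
G(U) = U² (G(U) = U*U = U²)
(G(43) + 1835) + s(9, -32) = (43² + 1835) + 9 = (1849 + 1835) + 9 = 3684 + 9 = 3693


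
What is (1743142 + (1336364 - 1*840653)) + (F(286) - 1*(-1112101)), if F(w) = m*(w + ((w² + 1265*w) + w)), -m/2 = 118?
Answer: -101470334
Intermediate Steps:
m = -236 (m = -2*118 = -236)
F(w) = -299012*w - 236*w² (F(w) = -236*(w + ((w² + 1265*w) + w)) = -236*(w + (w² + 1266*w)) = -236*(w² + 1267*w) = -299012*w - 236*w²)
(1743142 + (1336364 - 1*840653)) + (F(286) - 1*(-1112101)) = (1743142 + (1336364 - 1*840653)) + (-236*286*(1267 + 286) - 1*(-1112101)) = (1743142 + (1336364 - 840653)) + (-236*286*1553 + 1112101) = (1743142 + 495711) + (-104821288 + 1112101) = 2238853 - 103709187 = -101470334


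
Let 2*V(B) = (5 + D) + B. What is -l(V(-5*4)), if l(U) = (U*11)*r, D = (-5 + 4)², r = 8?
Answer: 616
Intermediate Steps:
D = 1 (D = (-1)² = 1)
V(B) = 3 + B/2 (V(B) = ((5 + 1) + B)/2 = (6 + B)/2 = 3 + B/2)
l(U) = 88*U (l(U) = (U*11)*8 = (11*U)*8 = 88*U)
-l(V(-5*4)) = -88*(3 + (-5*4)/2) = -88*(3 + (½)*(-20)) = -88*(3 - 10) = -88*(-7) = -1*(-616) = 616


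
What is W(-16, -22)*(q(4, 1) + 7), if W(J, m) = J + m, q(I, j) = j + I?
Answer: -456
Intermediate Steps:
q(I, j) = I + j
W(-16, -22)*(q(4, 1) + 7) = (-16 - 22)*((4 + 1) + 7) = -38*(5 + 7) = -38*12 = -456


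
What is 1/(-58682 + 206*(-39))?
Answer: -1/66716 ≈ -1.4989e-5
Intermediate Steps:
1/(-58682 + 206*(-39)) = 1/(-58682 - 8034) = 1/(-66716) = -1/66716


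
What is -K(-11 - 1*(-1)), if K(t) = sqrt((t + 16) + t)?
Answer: -2*I ≈ -2.0*I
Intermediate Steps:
K(t) = sqrt(16 + 2*t) (K(t) = sqrt((16 + t) + t) = sqrt(16 + 2*t))
-K(-11 - 1*(-1)) = -sqrt(16 + 2*(-11 - 1*(-1))) = -sqrt(16 + 2*(-11 + 1)) = -sqrt(16 + 2*(-10)) = -sqrt(16 - 20) = -sqrt(-4) = -2*I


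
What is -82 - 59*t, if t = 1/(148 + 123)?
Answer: -22281/271 ≈ -82.218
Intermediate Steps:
t = 1/271 ≈ 0.0036900
-82 - 59*t = -82 - 59*1/271 = -82 - 59/271 = -22281/271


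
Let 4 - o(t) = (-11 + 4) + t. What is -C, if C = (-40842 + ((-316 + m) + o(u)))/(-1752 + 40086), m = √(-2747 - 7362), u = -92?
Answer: 13685/12778 - I*√10109/38334 ≈ 1.071 - 0.0026228*I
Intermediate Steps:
o(t) = 11 - t (o(t) = 4 - ((-11 + 4) + t) = 4 - (-7 + t) = 4 + (7 - t) = 11 - t)
m = I*√10109 (m = √(-10109) = I*√10109 ≈ 100.54*I)
C = -13685/12778 + I*√10109/38334 (C = (-40842 + ((-316 + I*√10109) + (11 - 1*(-92))))/(-1752 + 40086) = (-40842 + ((-316 + I*√10109) + (11 + 92)))/38334 = (-40842 + ((-316 + I*√10109) + 103))*(1/38334) = (-40842 + (-213 + I*√10109))*(1/38334) = (-41055 + I*√10109)*(1/38334) = -13685/12778 + I*√10109/38334 ≈ -1.071 + 0.0026228*I)
-C = -(-13685/12778 + I*√10109/38334) = 13685/12778 - I*√10109/38334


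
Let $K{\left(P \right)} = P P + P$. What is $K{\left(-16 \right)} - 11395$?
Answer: $-11155$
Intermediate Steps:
$K{\left(P \right)} = P + P^{2}$ ($K{\left(P \right)} = P^{2} + P = P + P^{2}$)
$K{\left(-16 \right)} - 11395 = - 16 \left(1 - 16\right) - 11395 = \left(-16\right) \left(-15\right) - 11395 = 240 - 11395 = -11155$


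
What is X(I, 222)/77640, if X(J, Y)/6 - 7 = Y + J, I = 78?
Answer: 307/12940 ≈ 0.023725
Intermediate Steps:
X(J, Y) = 42 + 6*J + 6*Y (X(J, Y) = 42 + 6*(Y + J) = 42 + 6*(J + Y) = 42 + (6*J + 6*Y) = 42 + 6*J + 6*Y)
X(I, 222)/77640 = (42 + 6*78 + 6*222)/77640 = (42 + 468 + 1332)*(1/77640) = 1842*(1/77640) = 307/12940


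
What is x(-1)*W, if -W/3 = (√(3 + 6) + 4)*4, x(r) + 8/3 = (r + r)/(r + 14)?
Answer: 3080/13 ≈ 236.92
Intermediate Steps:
x(r) = -8/3 + 2*r/(14 + r) (x(r) = -8/3 + (r + r)/(r + 14) = -8/3 + (2*r)/(14 + r) = -8/3 + 2*r/(14 + r))
W = -84 (W = -3*(√(3 + 6) + 4)*4 = -3*(√9 + 4)*4 = -3*(3 + 4)*4 = -21*4 = -3*28 = -84)
x(-1)*W = (2*(-56 - 1*(-1))/(3*(14 - 1)))*(-84) = ((⅔)*(-56 + 1)/13)*(-84) = ((⅔)*(1/13)*(-55))*(-84) = -110/39*(-84) = 3080/13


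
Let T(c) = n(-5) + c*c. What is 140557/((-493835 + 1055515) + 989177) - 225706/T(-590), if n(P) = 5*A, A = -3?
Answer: -301111946697/539830058845 ≈ -0.55779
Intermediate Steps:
n(P) = -15 (n(P) = 5*(-3) = -15)
T(c) = -15 + c² (T(c) = -15 + c*c = -15 + c²)
140557/((-493835 + 1055515) + 989177) - 225706/T(-590) = 140557/((-493835 + 1055515) + 989177) - 225706/(-15 + (-590)²) = 140557/(561680 + 989177) - 225706/(-15 + 348100) = 140557/1550857 - 225706/348085 = -301111946697/539830058845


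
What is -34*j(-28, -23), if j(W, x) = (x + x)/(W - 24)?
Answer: -391/13 ≈ -30.077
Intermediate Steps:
j(W, x) = 2*x/(-24 + W) (j(W, x) = (2*x)/(-24 + W) = 2*x/(-24 + W))
-34*j(-28, -23) = -68*(-23)/(-24 - 28) = -68*(-23)/(-52) = -68*(-23)*(-1)/52 = -34*23/26 = -391/13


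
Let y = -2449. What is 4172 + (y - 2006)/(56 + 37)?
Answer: 127847/31 ≈ 4124.1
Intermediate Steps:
4172 + (y - 2006)/(56 + 37) = 4172 + (-2449 - 2006)/(56 + 37) = 4172 - 4455/93 = 4172 - 4455*1/93 = 4172 - 1485/31 = 127847/31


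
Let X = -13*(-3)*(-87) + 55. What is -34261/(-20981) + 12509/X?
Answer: -148088111/70034578 ≈ -2.1145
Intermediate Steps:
X = -3338 (X = 39*(-87) + 55 = -3393 + 55 = -3338)
-34261/(-20981) + 12509/X = -34261/(-20981) + 12509/(-3338) = -34261*(-1/20981) + 12509*(-1/3338) = 34261/20981 - 12509/3338 = -148088111/70034578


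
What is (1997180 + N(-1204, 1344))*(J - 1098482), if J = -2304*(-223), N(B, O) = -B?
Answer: -1168435140960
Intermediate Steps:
J = 513792
(1997180 + N(-1204, 1344))*(J - 1098482) = (1997180 - 1*(-1204))*(513792 - 1098482) = (1997180 + 1204)*(-584690) = 1998384*(-584690) = -1168435140960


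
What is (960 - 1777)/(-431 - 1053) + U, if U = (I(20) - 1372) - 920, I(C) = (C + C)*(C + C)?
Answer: -1026111/1484 ≈ -691.45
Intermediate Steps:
I(C) = 4*C² (I(C) = (2*C)*(2*C) = 4*C²)
U = -692 (U = (4*20² - 1372) - 920 = (4*400 - 1372) - 920 = (1600 - 1372) - 920 = 228 - 920 = -692)
(960 - 1777)/(-431 - 1053) + U = (960 - 1777)/(-431 - 1053) - 692 = -817/(-1484) - 692 = -817*(-1/1484) - 692 = 817/1484 - 692 = -1026111/1484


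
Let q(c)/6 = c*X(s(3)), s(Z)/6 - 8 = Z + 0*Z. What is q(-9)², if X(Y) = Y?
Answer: 12702096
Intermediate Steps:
s(Z) = 48 + 6*Z (s(Z) = 48 + 6*(Z + 0*Z) = 48 + 6*(Z + 0) = 48 + 6*Z)
q(c) = 396*c (q(c) = 6*(c*(48 + 6*3)) = 6*(c*(48 + 18)) = 6*(c*66) = 6*(66*c) = 396*c)
q(-9)² = (396*(-9))² = (-3564)² = 12702096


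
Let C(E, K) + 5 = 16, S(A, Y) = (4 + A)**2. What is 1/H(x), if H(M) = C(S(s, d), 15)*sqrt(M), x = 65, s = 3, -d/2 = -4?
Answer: sqrt(65)/715 ≈ 0.011276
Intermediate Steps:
d = 8 (d = -2*(-4) = 8)
C(E, K) = 11 (C(E, K) = -5 + 16 = 11)
H(M) = 11*sqrt(M)
1/H(x) = 1/(11*sqrt(65)) = sqrt(65)/715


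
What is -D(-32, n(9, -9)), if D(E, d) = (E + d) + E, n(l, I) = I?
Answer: 73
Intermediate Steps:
D(E, d) = d + 2*E
-D(-32, n(9, -9)) = -(-9 + 2*(-32)) = -(-9 - 64) = -1*(-73) = 73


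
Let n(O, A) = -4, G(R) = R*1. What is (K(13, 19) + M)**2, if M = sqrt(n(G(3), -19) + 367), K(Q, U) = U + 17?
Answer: 1659 + 792*sqrt(3) ≈ 3030.8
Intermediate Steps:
G(R) = R
K(Q, U) = 17 + U
M = 11*sqrt(3) (M = sqrt(-4 + 367) = sqrt(363) = 11*sqrt(3) ≈ 19.053)
(K(13, 19) + M)**2 = ((17 + 19) + 11*sqrt(3))**2 = (36 + 11*sqrt(3))**2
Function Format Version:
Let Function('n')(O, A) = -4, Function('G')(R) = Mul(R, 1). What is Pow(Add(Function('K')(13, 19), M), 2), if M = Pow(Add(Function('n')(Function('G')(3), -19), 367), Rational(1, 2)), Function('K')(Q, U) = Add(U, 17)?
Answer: Add(1659, Mul(792, Pow(3, Rational(1, 2)))) ≈ 3030.8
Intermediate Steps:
Function('G')(R) = R
Function('K')(Q, U) = Add(17, U)
M = Mul(11, Pow(3, Rational(1, 2))) (M = Pow(Add(-4, 367), Rational(1, 2)) = Pow(363, Rational(1, 2)) = Mul(11, Pow(3, Rational(1, 2))) ≈ 19.053)
Pow(Add(Function('K')(13, 19), M), 2) = Pow(Add(Add(17, 19), Mul(11, Pow(3, Rational(1, 2)))), 2) = Pow(Add(36, Mul(11, Pow(3, Rational(1, 2)))), 2)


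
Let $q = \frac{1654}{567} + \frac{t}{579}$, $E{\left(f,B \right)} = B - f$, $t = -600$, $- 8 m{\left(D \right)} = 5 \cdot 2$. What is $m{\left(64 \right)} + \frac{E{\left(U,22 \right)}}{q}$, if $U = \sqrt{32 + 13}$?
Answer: $\frac{4300409}{411644} - \frac{328293 \sqrt{5}}{205822} \approx 6.8803$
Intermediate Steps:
$m{\left(D \right)} = - \frac{5}{4}$ ($m{\left(D \right)} = - \frac{5 \cdot 2}{8} = \left(- \frac{1}{8}\right) 10 = - \frac{5}{4}$)
$U = 3 \sqrt{5}$ ($U = \sqrt{45} = 3 \sqrt{5} \approx 6.7082$)
$q = \frac{205822}{109431}$ ($q = \frac{1654}{567} - \frac{600}{579} = 1654 \cdot \frac{1}{567} - \frac{200}{193} = \frac{1654}{567} - \frac{200}{193} = \frac{205822}{109431} \approx 1.8808$)
$m{\left(64 \right)} + \frac{E{\left(U,22 \right)}}{q} = - \frac{5}{4} + \frac{22 - 3 \sqrt{5}}{\frac{205822}{109431}} = - \frac{5}{4} + \left(22 - 3 \sqrt{5}\right) \frac{109431}{205822} = - \frac{5}{4} + \left(\frac{1203741}{102911} - \frac{328293 \sqrt{5}}{205822}\right) = \frac{4300409}{411644} - \frac{328293 \sqrt{5}}{205822}$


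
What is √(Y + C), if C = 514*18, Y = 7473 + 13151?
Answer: 2*√7469 ≈ 172.85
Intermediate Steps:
Y = 20624
C = 9252
√(Y + C) = √(20624 + 9252) = √29876 = 2*√7469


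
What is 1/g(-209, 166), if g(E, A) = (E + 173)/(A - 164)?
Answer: -1/18 ≈ -0.055556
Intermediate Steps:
g(E, A) = (173 + E)/(-164 + A)
1/g(-209, 166) = 1/((173 - 209)/(-164 + 166)) = 1/(-36/2) = 1/((½)*(-36)) = 1/(-18) = -1/18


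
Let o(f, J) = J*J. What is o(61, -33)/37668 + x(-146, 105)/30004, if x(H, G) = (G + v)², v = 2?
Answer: 19330637/47091278 ≈ 0.41049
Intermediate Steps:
o(f, J) = J²
x(H, G) = (2 + G)² (x(H, G) = (G + 2)² = (2 + G)²)
o(61, -33)/37668 + x(-146, 105)/30004 = (-33)²/37668 + (2 + 105)²/30004 = 1089*(1/37668) + 107²*(1/30004) = 363/12556 + 11449*(1/30004) = 363/12556 + 11449/30004 = 19330637/47091278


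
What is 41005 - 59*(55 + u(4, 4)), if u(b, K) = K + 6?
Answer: 37170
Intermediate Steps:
u(b, K) = 6 + K
41005 - 59*(55 + u(4, 4)) = 41005 - 59*(55 + (6 + 4)) = 41005 - 59*(55 + 10) = 41005 - 59*65 = 41005 - 1*3835 = 41005 - 3835 = 37170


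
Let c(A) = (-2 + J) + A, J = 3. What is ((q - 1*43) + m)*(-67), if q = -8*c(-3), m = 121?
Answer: -6298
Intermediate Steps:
c(A) = 1 + A (c(A) = (-2 + 3) + A = 1 + A)
q = 16 (q = -8*(1 - 3) = -8*(-2) = 16)
((q - 1*43) + m)*(-67) = ((16 - 1*43) + 121)*(-67) = ((16 - 43) + 121)*(-67) = (-27 + 121)*(-67) = 94*(-67) = -6298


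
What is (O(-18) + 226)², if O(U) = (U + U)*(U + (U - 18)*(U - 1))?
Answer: 564062500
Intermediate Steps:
O(U) = 2*U*(U + (-1 + U)*(-18 + U)) (O(U) = (2*U)*(U + (-18 + U)*(-1 + U)) = (2*U)*(U + (-1 + U)*(-18 + U)) = 2*U*(U + (-1 + U)*(-18 + U)))
(O(-18) + 226)² = (2*(-18)*(18 + (-18)² - 18*(-18)) + 226)² = (2*(-18)*(18 + 324 + 324) + 226)² = (2*(-18)*666 + 226)² = (-23976 + 226)² = (-23750)² = 564062500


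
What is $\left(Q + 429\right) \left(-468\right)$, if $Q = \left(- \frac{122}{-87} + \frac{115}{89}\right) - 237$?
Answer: $- \frac{235172964}{2581} \approx -91117.0$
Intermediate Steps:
$Q = - \frac{1814228}{7743}$ ($Q = \left(\left(-122\right) \left(- \frac{1}{87}\right) + 115 \cdot \frac{1}{89}\right) - 237 = \left(\frac{122}{87} + \frac{115}{89}\right) - 237 = \frac{20863}{7743} - 237 = - \frac{1814228}{7743} \approx -234.31$)
$\left(Q + 429\right) \left(-468\right) = \left(- \frac{1814228}{7743} + 429\right) \left(-468\right) = \frac{1507519}{7743} \left(-468\right) = - \frac{235172964}{2581}$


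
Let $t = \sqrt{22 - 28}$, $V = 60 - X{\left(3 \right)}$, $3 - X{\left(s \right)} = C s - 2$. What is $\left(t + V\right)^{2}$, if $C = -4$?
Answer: $\left(43 + i \sqrt{6}\right)^{2} \approx 1843.0 + 210.66 i$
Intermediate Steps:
$X{\left(s \right)} = 5 + 4 s$ ($X{\left(s \right)} = 3 - \left(- 4 s - 2\right) = 3 - \left(-2 - 4 s\right) = 3 + \left(2 + 4 s\right) = 5 + 4 s$)
$V = 43$ ($V = 60 - \left(5 + 4 \cdot 3\right) = 60 - \left(5 + 12\right) = 60 - 17 = 43$)
$t = i \sqrt{6}$ ($t = \sqrt{-6} = i \sqrt{6} \approx 2.4495 i$)
$\left(t + V\right)^{2} = \left(i \sqrt{6} + 43\right)^{2} = \left(43 + i \sqrt{6}\right)^{2}$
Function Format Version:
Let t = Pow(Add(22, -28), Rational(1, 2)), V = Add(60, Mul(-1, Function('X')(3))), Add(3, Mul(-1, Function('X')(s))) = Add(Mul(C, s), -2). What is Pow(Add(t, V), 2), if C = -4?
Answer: Pow(Add(43, Mul(I, Pow(6, Rational(1, 2)))), 2) ≈ Add(1843.0, Mul(210.66, I))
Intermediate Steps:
Function('X')(s) = Add(5, Mul(4, s)) (Function('X')(s) = Add(3, Mul(-1, Add(Mul(-4, s), -2))) = Add(3, Mul(-1, Add(-2, Mul(-4, s)))) = Add(3, Add(2, Mul(4, s))) = Add(5, Mul(4, s)))
V = 43 (V = Add(60, Mul(-1, Add(5, Mul(4, 3)))) = Add(60, Mul(-1, Add(5, 12))) = Add(60, Mul(-1, 17)) = Add(60, -17) = 43)
t = Mul(I, Pow(6, Rational(1, 2))) (t = Pow(-6, Rational(1, 2)) = Mul(I, Pow(6, Rational(1, 2))) ≈ Mul(2.4495, I))
Pow(Add(t, V), 2) = Pow(Add(Mul(I, Pow(6, Rational(1, 2))), 43), 2) = Pow(Add(43, Mul(I, Pow(6, Rational(1, 2)))), 2)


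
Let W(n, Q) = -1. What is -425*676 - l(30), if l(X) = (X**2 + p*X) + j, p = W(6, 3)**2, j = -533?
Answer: -287697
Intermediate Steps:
p = 1 (p = (-1)**2 = 1)
l(X) = -533 + X + X**2 (l(X) = (X**2 + 1*X) - 533 = (X**2 + X) - 533 = (X + X**2) - 533 = -533 + X + X**2)
-425*676 - l(30) = -425*676 - (-533 + 30 + 30**2) = -287300 - (-533 + 30 + 900) = -287300 - 1*397 = -287300 - 397 = -287697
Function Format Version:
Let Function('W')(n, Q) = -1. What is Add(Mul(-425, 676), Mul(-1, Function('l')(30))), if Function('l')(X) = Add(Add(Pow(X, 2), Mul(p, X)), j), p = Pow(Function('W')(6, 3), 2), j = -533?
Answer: -287697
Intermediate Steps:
p = 1 (p = Pow(-1, 2) = 1)
Function('l')(X) = Add(-533, X, Pow(X, 2)) (Function('l')(X) = Add(Add(Pow(X, 2), Mul(1, X)), -533) = Add(Add(Pow(X, 2), X), -533) = Add(Add(X, Pow(X, 2)), -533) = Add(-533, X, Pow(X, 2)))
Add(Mul(-425, 676), Mul(-1, Function('l')(30))) = Add(Mul(-425, 676), Mul(-1, Add(-533, 30, Pow(30, 2)))) = Add(-287300, Mul(-1, Add(-533, 30, 900))) = Add(-287300, Mul(-1, 397)) = Add(-287300, -397) = -287697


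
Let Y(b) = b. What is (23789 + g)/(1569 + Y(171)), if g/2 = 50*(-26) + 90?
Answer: 7123/580 ≈ 12.281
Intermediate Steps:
g = -2420 (g = 2*(50*(-26) + 90) = 2*(-1300 + 90) = 2*(-1210) = -2420)
(23789 + g)/(1569 + Y(171)) = (23789 - 2420)/(1569 + 171) = 21369/1740 = 21369*(1/1740) = 7123/580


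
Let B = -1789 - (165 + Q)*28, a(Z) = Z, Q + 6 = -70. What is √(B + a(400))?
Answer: I*√3881 ≈ 62.298*I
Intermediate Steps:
Q = -76 (Q = -6 - 70 = -76)
B = -4281 (B = -1789 - (165 - 76)*28 = -1789 - 89*28 = -1789 - 1*2492 = -1789 - 2492 = -4281)
√(B + a(400)) = √(-4281 + 400) = √(-3881) = I*√3881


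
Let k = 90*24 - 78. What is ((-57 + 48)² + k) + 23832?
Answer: 25995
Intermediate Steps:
k = 2082 (k = 2160 - 78 = 2082)
((-57 + 48)² + k) + 23832 = ((-57 + 48)² + 2082) + 23832 = ((-9)² + 2082) + 23832 = (81 + 2082) + 23832 = 2163 + 23832 = 25995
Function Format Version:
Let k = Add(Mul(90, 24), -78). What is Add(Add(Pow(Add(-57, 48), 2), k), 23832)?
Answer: 25995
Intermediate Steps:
k = 2082 (k = Add(2160, -78) = 2082)
Add(Add(Pow(Add(-57, 48), 2), k), 23832) = Add(Add(Pow(Add(-57, 48), 2), 2082), 23832) = Add(Add(Pow(-9, 2), 2082), 23832) = Add(Add(81, 2082), 23832) = Add(2163, 23832) = 25995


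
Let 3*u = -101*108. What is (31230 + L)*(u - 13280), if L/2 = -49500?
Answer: 1146397320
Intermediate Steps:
L = -99000 (L = 2*(-49500) = -99000)
u = -3636 (u = (-101*108)/3 = (⅓)*(-10908) = -3636)
(31230 + L)*(u - 13280) = (31230 - 99000)*(-3636 - 13280) = -67770*(-16916) = 1146397320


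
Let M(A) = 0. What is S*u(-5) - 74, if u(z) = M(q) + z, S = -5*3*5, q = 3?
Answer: 301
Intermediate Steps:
S = -75 (S = -15*5 = -75)
u(z) = z (u(z) = 0 + z = z)
S*u(-5) - 74 = -75*(-5) - 74 = 375 - 74 = 301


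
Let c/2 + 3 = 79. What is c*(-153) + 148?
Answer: -23108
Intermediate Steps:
c = 152 (c = -6 + 2*79 = -6 + 158 = 152)
c*(-153) + 148 = 152*(-153) + 148 = -23256 + 148 = -23108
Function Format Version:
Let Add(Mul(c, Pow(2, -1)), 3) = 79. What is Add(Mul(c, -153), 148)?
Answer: -23108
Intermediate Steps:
c = 152 (c = Add(-6, Mul(2, 79)) = Add(-6, 158) = 152)
Add(Mul(c, -153), 148) = Add(Mul(152, -153), 148) = Add(-23256, 148) = -23108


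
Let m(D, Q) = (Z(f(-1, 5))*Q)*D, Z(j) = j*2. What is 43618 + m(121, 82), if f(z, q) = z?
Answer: 23774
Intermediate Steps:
Z(j) = 2*j
m(D, Q) = -2*D*Q (m(D, Q) = ((2*(-1))*Q)*D = (-2*Q)*D = -2*D*Q)
43618 + m(121, 82) = 43618 - 2*121*82 = 43618 - 19844 = 23774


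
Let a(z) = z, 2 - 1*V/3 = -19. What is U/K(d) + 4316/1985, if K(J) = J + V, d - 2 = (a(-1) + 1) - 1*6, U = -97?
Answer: 62099/117115 ≈ 0.53024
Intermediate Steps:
V = 63 (V = 6 - 3*(-19) = 6 + 57 = 63)
d = -4 (d = 2 + ((-1 + 1) - 1*6) = 2 + (0 - 6) = 2 - 6 = -4)
K(J) = 63 + J (K(J) = J + 63 = 63 + J)
U/K(d) + 4316/1985 = -97/(63 - 4) + 4316/1985 = -97/59 + 4316*(1/1985) = -97*1/59 + 4316/1985 = -97/59 + 4316/1985 = 62099/117115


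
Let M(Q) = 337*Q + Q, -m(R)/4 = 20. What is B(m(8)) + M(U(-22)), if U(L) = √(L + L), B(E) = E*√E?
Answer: I*(-320*√5 + 676*√11) ≈ 1526.5*I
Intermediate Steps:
m(R) = -80 (m(R) = -4*20 = -80)
B(E) = E^(3/2)
U(L) = √2*√L (U(L) = √(2*L) = √2*√L)
M(Q) = 338*Q
B(m(8)) + M(U(-22)) = (-80)^(3/2) + 338*(√2*√(-22)) = -320*I*√5 + 338*(√2*(I*√22)) = -320*I*√5 + 338*(2*I*√11) = -320*I*√5 + 676*I*√11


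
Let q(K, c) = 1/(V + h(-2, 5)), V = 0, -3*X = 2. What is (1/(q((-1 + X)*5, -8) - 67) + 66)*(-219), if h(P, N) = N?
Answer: -4826541/334 ≈ -14451.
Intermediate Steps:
X = -2/3 (X = -1/3*2 = -2/3 ≈ -0.66667)
q(K, c) = 1/5 (q(K, c) = 1/(0 + 5) = 1/5)
(1/(q((-1 + X)*5, -8) - 67) + 66)*(-219) = (1/(1/5 - 67) + 66)*(-219) = (1/(-334/5) + 66)*(-219) = (-5/334 + 66)*(-219) = (22039/334)*(-219) = -4826541/334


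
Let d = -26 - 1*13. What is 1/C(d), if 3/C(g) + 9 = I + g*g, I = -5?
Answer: 1507/3 ≈ 502.33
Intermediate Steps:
d = -39 (d = -26 - 13 = -39)
C(g) = 3/(-14 + g**2) (C(g) = 3/(-9 + (-5 + g*g)) = 3/(-9 + (-5 + g**2)) = 3/(-14 + g**2))
1/C(d) = 1/(3/(-14 + (-39)**2)) = 1/(3/(-14 + 1521)) = 1/(3/1507) = 1507/3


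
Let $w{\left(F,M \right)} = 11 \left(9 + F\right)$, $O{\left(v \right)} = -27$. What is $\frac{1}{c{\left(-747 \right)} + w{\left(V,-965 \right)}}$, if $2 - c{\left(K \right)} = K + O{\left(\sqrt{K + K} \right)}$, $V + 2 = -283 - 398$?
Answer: $- \frac{1}{6638} \approx -0.00015065$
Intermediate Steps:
$V = -683$ ($V = -2 - 681 = -683$)
$c{\left(K \right)} = 29 - K$ ($c{\left(K \right)} = 2 - \left(K - 27\right) = 2 - \left(-27 + K\right) = 29 - K$)
$w{\left(F,M \right)} = 99 + 11 F$
$\frac{1}{c{\left(-747 \right)} + w{\left(V,-965 \right)}} = \frac{1}{\left(29 - -747\right) + \left(99 + 11 \left(-683\right)\right)} = \frac{1}{\left(29 + 747\right) + \left(99 - 7513\right)} = \frac{1}{776 - 7414} = \frac{1}{-6638} = - \frac{1}{6638}$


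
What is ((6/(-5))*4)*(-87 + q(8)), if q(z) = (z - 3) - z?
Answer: 432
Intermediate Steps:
q(z) = -3 (q(z) = (-3 + z) - z = -3)
((6/(-5))*4)*(-87 + q(8)) = ((6/(-5))*4)*(-87 - 3) = ((6*(-⅕))*4)*(-90) = -6/5*4*(-90) = -24/5*(-90) = 432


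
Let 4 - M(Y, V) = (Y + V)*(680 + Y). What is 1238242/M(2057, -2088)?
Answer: 1238242/84851 ≈ 14.593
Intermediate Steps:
M(Y, V) = 4 - (680 + Y)*(V + Y) (M(Y, V) = 4 - (Y + V)*(680 + Y) = 4 - (V + Y)*(680 + Y) = 4 - (680 + Y)*(V + Y))
1238242/M(2057, -2088) = 1238242/(4 - 1*2057² - 680*(-2088) - 680*2057 - 1*(-2088)*2057) = 1238242/(4 - 1*4231249 + 1419840 - 1398760 + 4295016) = 1238242/(4 - 4231249 + 1419840 - 1398760 + 4295016) = 1238242/84851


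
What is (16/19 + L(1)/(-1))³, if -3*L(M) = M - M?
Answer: 4096/6859 ≈ 0.59717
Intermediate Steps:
L(M) = 0 (L(M) = -(M - M)/3 = -⅓*0 = 0)
(16/19 + L(1)/(-1))³ = (16/19 + 0/(-1))³ = (16*(1/19) + 0*(-1))³ = (16/19 + 0)³ = (16/19)³ = 4096/6859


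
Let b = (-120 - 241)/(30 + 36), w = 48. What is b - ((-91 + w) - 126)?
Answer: 10793/66 ≈ 163.53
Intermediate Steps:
b = -361/66 ≈ -5.4697
b - ((-91 + w) - 126) = -361/66 - ((-91 + 48) - 126) = -361/66 - (-43 - 126) = -361/66 - 1*(-169) = -361/66 + 169 = 10793/66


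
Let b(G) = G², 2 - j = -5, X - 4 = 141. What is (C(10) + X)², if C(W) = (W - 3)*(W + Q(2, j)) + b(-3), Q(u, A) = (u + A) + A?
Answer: 112896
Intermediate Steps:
X = 145 (X = 4 + 141 = 145)
j = 7 (j = 2 - 1*(-5) = 2 + 5 = 7)
Q(u, A) = u + 2*A (Q(u, A) = (A + u) + A = u + 2*A)
C(W) = 9 + (-3 + W)*(16 + W) (C(W) = (W - 3)*(W + (2 + 2*7)) + (-3)² = (-3 + W)*(W + (2 + 14)) + 9 = (-3 + W)*(W + 16) + 9 = (-3 + W)*(16 + W) + 9 = 9 + (-3 + W)*(16 + W))
(C(10) + X)² = ((-39 + 10² + 13*10) + 145)² = ((-39 + 100 + 130) + 145)² = (191 + 145)² = 336² = 112896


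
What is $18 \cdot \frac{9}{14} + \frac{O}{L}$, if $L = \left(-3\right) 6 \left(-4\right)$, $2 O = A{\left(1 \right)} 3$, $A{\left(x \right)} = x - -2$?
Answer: $\frac{1303}{112} \approx 11.634$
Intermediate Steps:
$A{\left(x \right)} = 2 + x$ ($A{\left(x \right)} = x + 2 = 2 + x$)
$O = \frac{9}{2}$ ($O = \frac{\left(2 + 1\right) 3}{2} = \frac{3 \cdot 3}{2} = \frac{1}{2} \cdot 9 = \frac{9}{2} \approx 4.5$)
$L = 72$ ($L = \left(-18\right) \left(-4\right) = 72$)
$18 \cdot \frac{9}{14} + \frac{O}{L} = 18 \cdot \frac{9}{14} + \frac{9}{2 \cdot 72} = 18 \cdot 9 \cdot \frac{1}{14} + \frac{9}{2} \cdot \frac{1}{72} = 18 \cdot \frac{9}{14} + \frac{1}{16} = \frac{81}{7} + \frac{1}{16} = \frac{1303}{112}$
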